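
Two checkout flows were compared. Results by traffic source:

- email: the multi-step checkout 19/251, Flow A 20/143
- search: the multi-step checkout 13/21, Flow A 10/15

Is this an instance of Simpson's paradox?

Email: the multi-step checkout 19/251 = 7.6%, Flow A 20/143 = 14.0% → Flow A
Search: the multi-step checkout 13/21 = 61.9%, Flow A 10/15 = 66.7% → Flow A
Overall: the multi-step checkout 32/272 = 11.8%, Flow A 30/158 = 19.0% → Flow A
Flow A wins overall and in every traffic group — no reversal.

No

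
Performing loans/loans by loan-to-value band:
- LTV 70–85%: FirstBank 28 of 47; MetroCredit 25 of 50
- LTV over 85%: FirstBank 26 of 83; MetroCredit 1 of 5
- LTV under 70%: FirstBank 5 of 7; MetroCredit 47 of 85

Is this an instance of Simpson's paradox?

Yes

LTV 70–85%: FirstBank 28/47 = 59.6%, MetroCredit 25/50 = 50.0% → FirstBank
LTV over 85%: FirstBank 26/83 = 31.3%, MetroCredit 1/5 = 20.0% → FirstBank
LTV under 70%: FirstBank 5/7 = 71.4%, MetroCredit 47/85 = 55.3% → FirstBank
Overall: FirstBank 59/137 = 43.1%, MetroCredit 73/140 = 52.1% → MetroCredit
FirstBank wins each loan-to-value group but MetroCredit wins overall — the comparison reverses. FirstBank's loans skew toward LTV over 85%, which has a lower base rate.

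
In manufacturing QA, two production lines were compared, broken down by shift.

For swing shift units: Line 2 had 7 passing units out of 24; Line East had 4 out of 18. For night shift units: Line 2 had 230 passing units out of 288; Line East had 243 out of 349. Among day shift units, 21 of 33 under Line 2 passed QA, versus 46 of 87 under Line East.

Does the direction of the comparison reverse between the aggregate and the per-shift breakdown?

Swing shift: Line 2 7/24 = 29.2%, Line East 4/18 = 22.2% → Line 2
Night shift: Line 2 230/288 = 79.9%, Line East 243/349 = 69.6% → Line 2
Day shift: Line 2 21/33 = 63.6%, Line East 46/87 = 52.9% → Line 2
Overall: Line 2 258/345 = 74.8%, Line East 293/454 = 64.5% → Line 2
Line 2 wins overall and in every shift group — no reversal.

No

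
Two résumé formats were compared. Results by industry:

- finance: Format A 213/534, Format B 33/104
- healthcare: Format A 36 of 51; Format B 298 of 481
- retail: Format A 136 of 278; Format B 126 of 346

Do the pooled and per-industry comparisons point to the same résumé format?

Finance: Format A 213/534 = 39.9%, Format B 33/104 = 31.7% → Format A
Healthcare: Format A 36/51 = 70.6%, Format B 298/481 = 62.0% → Format A
Retail: Format A 136/278 = 48.9%, Format B 126/346 = 36.4% → Format A
Overall: Format A 385/863 = 44.6%, Format B 457/931 = 49.1% → Format B
Format A wins each industry group but Format B wins overall — the comparison reverses. Format A's applications skew toward finance, which has a lower base rate.

No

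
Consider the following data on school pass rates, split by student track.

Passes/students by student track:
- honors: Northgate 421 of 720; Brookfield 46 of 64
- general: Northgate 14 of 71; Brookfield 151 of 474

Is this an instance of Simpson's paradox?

Yes

Honors: Northgate 421/720 = 58.5%, Brookfield 46/64 = 71.9% → Brookfield
General: Northgate 14/71 = 19.7%, Brookfield 151/474 = 31.9% → Brookfield
Overall: Northgate 435/791 = 55.0%, Brookfield 197/538 = 36.6% → Northgate
Brookfield wins each student group but Northgate wins overall — the comparison reverses. Brookfield's students skew toward general, which has a lower base rate.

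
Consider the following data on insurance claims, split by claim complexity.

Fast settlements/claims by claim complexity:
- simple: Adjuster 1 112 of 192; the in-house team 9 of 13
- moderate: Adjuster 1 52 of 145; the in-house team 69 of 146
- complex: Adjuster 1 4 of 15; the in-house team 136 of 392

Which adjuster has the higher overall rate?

Adjuster 1

Simple: Adjuster 1 112/192 = 58.3%, the in-house team 9/13 = 69.2% → the in-house team
Moderate: Adjuster 1 52/145 = 35.9%, the in-house team 69/146 = 47.3% → the in-house team
Complex: Adjuster 1 4/15 = 26.7%, the in-house team 136/392 = 34.7% → the in-house team
Overall: Adjuster 1 168/352 = 47.7%, the in-house team 214/551 = 38.8% → Adjuster 1
(The in-house team wins every claim group but Adjuster 1 wins overall — the in-house team's claims skew toward the low-rate complex group.)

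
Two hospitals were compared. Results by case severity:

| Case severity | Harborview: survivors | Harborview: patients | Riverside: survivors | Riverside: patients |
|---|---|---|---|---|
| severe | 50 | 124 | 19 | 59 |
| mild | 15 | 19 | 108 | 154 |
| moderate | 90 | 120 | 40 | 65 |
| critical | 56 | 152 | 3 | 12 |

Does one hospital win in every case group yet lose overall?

Severe: Harborview 50/124 = 40.3%, Riverside 19/59 = 32.2% → Harborview
Mild: Harborview 15/19 = 78.9%, Riverside 108/154 = 70.1% → Harborview
Moderate: Harborview 90/120 = 75.0%, Riverside 40/65 = 61.5% → Harborview
Critical: Harborview 56/152 = 36.8%, Riverside 3/12 = 25.0% → Harborview
Overall: Harborview 211/415 = 50.8%, Riverside 170/290 = 58.6% → Riverside
Harborview wins each case group but Riverside wins overall — the comparison reverses. Harborview's patients skew toward critical, which has a lower base rate.

Yes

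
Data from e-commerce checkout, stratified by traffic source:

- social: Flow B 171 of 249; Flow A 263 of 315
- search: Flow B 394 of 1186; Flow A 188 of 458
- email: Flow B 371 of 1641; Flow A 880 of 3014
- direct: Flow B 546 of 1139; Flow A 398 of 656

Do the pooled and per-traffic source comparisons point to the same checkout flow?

Yes

Social: Flow B 171/249 = 68.7%, Flow A 263/315 = 83.5% → Flow A
Search: Flow B 394/1186 = 33.2%, Flow A 188/458 = 41.0% → Flow A
Email: Flow B 371/1641 = 22.6%, Flow A 880/3014 = 29.2% → Flow A
Direct: Flow B 546/1139 = 47.9%, Flow A 398/656 = 60.7% → Flow A
Overall: Flow B 1482/4215 = 35.2%, Flow A 1729/4443 = 38.9% → Flow A
Flow A wins overall and in every traffic group — no reversal.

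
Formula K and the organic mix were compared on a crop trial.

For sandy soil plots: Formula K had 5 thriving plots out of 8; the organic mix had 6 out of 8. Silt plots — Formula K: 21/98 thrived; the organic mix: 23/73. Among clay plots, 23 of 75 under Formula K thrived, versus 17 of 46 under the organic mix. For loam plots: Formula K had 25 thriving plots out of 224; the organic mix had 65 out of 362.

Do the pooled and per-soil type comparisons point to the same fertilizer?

Sandy soil: Formula K 5/8 = 62.5%, the organic mix 6/8 = 75.0% → the organic mix
Silt: Formula K 21/98 = 21.4%, the organic mix 23/73 = 31.5% → the organic mix
Clay: Formula K 23/75 = 30.7%, the organic mix 17/46 = 37.0% → the organic mix
Loam: Formula K 25/224 = 11.2%, the organic mix 65/362 = 18.0% → the organic mix
Overall: Formula K 74/405 = 18.3%, the organic mix 111/489 = 22.7% → the organic mix
The organic mix wins overall and in every soil group — no reversal.

Yes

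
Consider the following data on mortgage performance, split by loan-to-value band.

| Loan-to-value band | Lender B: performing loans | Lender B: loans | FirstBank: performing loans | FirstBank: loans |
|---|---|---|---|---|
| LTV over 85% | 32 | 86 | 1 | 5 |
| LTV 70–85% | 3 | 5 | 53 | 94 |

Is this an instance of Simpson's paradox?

Yes

LTV over 85%: Lender B 32/86 = 37.2%, FirstBank 1/5 = 20.0% → Lender B
LTV 70–85%: Lender B 3/5 = 60.0%, FirstBank 53/94 = 56.4% → Lender B
Overall: Lender B 35/91 = 38.5%, FirstBank 54/99 = 54.5% → FirstBank
Lender B wins each loan-to-value group but FirstBank wins overall — the comparison reverses. Lender B's loans skew toward LTV over 85%, which has a lower base rate.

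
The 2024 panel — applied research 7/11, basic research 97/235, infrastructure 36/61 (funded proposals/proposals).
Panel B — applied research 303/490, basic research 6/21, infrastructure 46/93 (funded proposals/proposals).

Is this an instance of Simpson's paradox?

Yes

Applied research: the 2024 panel 7/11 = 63.6%, Panel B 303/490 = 61.8% → the 2024 panel
Basic research: the 2024 panel 97/235 = 41.3%, Panel B 6/21 = 28.6% → the 2024 panel
Infrastructure: the 2024 panel 36/61 = 59.0%, Panel B 46/93 = 49.5% → the 2024 panel
Overall: the 2024 panel 140/307 = 45.6%, Panel B 355/604 = 58.8% → Panel B
The 2024 panel wins each proposal group but Panel B wins overall — the comparison reverses. The 2024 panel's proposals skew toward basic research, which has a lower base rate.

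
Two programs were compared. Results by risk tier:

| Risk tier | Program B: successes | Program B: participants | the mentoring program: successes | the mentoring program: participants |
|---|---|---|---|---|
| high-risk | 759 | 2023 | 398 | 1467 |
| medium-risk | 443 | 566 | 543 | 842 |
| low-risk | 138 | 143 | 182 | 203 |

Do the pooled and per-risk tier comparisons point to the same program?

High-risk: Program B 759/2023 = 37.5%, the mentoring program 398/1467 = 27.1% → Program B
Medium-risk: Program B 443/566 = 78.3%, the mentoring program 543/842 = 64.5% → Program B
Low-risk: Program B 138/143 = 96.5%, the mentoring program 182/203 = 89.7% → Program B
Overall: Program B 1340/2732 = 49.0%, the mentoring program 1123/2512 = 44.7% → Program B
Program B wins overall and in every risk group — no reversal.

Yes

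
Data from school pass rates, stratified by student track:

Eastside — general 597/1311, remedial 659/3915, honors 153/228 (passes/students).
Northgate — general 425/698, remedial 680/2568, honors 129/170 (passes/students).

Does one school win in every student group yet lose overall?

General: Eastside 597/1311 = 45.5%, Northgate 425/698 = 60.9% → Northgate
Remedial: Eastside 659/3915 = 16.8%, Northgate 680/2568 = 26.5% → Northgate
Honors: Eastside 153/228 = 67.1%, Northgate 129/170 = 75.9% → Northgate
Overall: Eastside 1409/5454 = 25.8%, Northgate 1234/3436 = 35.9% → Northgate
Northgate wins overall and in every student group — no reversal.

No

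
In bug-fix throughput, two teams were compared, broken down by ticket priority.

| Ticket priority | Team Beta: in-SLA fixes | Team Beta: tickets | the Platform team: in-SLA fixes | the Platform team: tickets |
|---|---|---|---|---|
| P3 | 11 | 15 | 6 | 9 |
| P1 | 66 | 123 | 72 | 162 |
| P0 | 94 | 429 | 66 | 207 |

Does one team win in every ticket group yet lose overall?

No

P3: Team Beta 11/15 = 73.3%, the Platform team 6/9 = 66.7% → Team Beta
P1: Team Beta 66/123 = 53.7%, the Platform team 72/162 = 44.4% → Team Beta
P0: Team Beta 94/429 = 21.9%, the Platform team 66/207 = 31.9% → the Platform team
Overall: Team Beta 171/567 = 30.2%, the Platform team 144/378 = 38.1% → the Platform team
Neither sweeps: Team Beta wins 2 of 3 groups, the Platform team wins 1. The Platform team wins overall but not every group — no Simpson reversal.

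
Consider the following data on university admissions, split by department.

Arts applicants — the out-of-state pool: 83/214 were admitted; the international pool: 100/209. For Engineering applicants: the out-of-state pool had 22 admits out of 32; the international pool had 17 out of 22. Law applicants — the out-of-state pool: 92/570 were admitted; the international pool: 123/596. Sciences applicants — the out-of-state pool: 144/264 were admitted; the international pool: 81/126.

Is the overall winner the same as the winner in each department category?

Yes

Arts: the out-of-state pool 83/214 = 38.8%, the international pool 100/209 = 47.8% → the international pool
Engineering: the out-of-state pool 22/32 = 68.8%, the international pool 17/22 = 77.3% → the international pool
Law: the out-of-state pool 92/570 = 16.1%, the international pool 123/596 = 20.6% → the international pool
Sciences: the out-of-state pool 144/264 = 54.5%, the international pool 81/126 = 64.3% → the international pool
Overall: the out-of-state pool 341/1080 = 31.6%, the international pool 321/953 = 33.7% → the international pool
The international pool wins overall and in every department group — no reversal.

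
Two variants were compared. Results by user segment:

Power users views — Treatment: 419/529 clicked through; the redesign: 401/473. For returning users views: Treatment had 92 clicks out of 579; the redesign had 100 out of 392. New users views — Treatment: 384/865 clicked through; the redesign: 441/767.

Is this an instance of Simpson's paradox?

No

Power users: Treatment 419/529 = 79.2%, the redesign 401/473 = 84.8% → the redesign
Returning users: Treatment 92/579 = 15.9%, the redesign 100/392 = 25.5% → the redesign
New users: Treatment 384/865 = 44.4%, the redesign 441/767 = 57.5% → the redesign
Overall: Treatment 895/1973 = 45.4%, the redesign 942/1632 = 57.7% → the redesign
The redesign wins overall and in every user group — no reversal.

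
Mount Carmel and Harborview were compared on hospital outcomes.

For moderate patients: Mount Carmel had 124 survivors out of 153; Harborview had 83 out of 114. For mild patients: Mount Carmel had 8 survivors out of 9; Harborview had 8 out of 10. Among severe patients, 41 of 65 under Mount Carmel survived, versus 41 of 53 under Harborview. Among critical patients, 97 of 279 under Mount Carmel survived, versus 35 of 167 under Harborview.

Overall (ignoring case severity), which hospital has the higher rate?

Mount Carmel

Moderate: Mount Carmel 124/153 = 81.0%, Harborview 83/114 = 72.8% → Mount Carmel
Mild: Mount Carmel 8/9 = 88.9%, Harborview 8/10 = 80.0% → Mount Carmel
Severe: Mount Carmel 41/65 = 63.1%, Harborview 41/53 = 77.4% → Harborview
Critical: Mount Carmel 97/279 = 34.8%, Harborview 35/167 = 21.0% → Mount Carmel
Overall: Mount Carmel 270/506 = 53.4%, Harborview 167/344 = 48.5% → Mount Carmel
(Neither sweeps every case group, but Mount Carmel has the higher pooled rate.)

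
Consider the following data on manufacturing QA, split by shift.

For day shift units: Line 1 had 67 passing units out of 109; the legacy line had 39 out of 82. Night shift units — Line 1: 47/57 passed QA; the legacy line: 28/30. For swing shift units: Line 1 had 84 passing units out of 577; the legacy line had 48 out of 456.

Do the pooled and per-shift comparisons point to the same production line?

Day shift: Line 1 67/109 = 61.5%, the legacy line 39/82 = 47.6% → Line 1
Night shift: Line 1 47/57 = 82.5%, the legacy line 28/30 = 93.3% → the legacy line
Swing shift: Line 1 84/577 = 14.6%, the legacy line 48/456 = 10.5% → Line 1
Overall: Line 1 198/743 = 26.6%, the legacy line 115/568 = 20.2% → Line 1
Neither sweeps: Line 1 wins 2 of 3 groups, the legacy line wins 1. Line 1 wins overall but not every group — no Simpson reversal.

No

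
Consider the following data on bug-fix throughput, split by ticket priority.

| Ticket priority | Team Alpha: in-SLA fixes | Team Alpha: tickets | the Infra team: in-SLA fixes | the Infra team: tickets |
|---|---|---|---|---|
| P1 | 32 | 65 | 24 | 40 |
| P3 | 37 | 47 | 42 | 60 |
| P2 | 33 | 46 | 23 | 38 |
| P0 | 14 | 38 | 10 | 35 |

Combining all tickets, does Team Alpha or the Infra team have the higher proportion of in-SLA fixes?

P1: Team Alpha 32/65 = 49.2%, the Infra team 24/40 = 60.0% → the Infra team
P3: Team Alpha 37/47 = 78.7%, the Infra team 42/60 = 70.0% → Team Alpha
P2: Team Alpha 33/46 = 71.7%, the Infra team 23/38 = 60.5% → Team Alpha
P0: Team Alpha 14/38 = 36.8%, the Infra team 10/35 = 28.6% → Team Alpha
Overall: Team Alpha 116/196 = 59.2%, the Infra team 99/173 = 57.2% → Team Alpha
(Neither sweeps every ticket group, but Team Alpha has the higher pooled rate.)

Team Alpha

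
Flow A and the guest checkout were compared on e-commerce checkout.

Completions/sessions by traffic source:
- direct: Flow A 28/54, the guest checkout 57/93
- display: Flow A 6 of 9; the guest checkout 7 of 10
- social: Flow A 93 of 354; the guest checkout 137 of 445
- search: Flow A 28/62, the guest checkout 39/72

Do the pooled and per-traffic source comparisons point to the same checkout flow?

Direct: Flow A 28/54 = 51.9%, the guest checkout 57/93 = 61.3% → the guest checkout
Display: Flow A 6/9 = 66.7%, the guest checkout 7/10 = 70.0% → the guest checkout
Social: Flow A 93/354 = 26.3%, the guest checkout 137/445 = 30.8% → the guest checkout
Search: Flow A 28/62 = 45.2%, the guest checkout 39/72 = 54.2% → the guest checkout
Overall: Flow A 155/479 = 32.4%, the guest checkout 240/620 = 38.7% → the guest checkout
The guest checkout wins overall and in every traffic group — no reversal.

Yes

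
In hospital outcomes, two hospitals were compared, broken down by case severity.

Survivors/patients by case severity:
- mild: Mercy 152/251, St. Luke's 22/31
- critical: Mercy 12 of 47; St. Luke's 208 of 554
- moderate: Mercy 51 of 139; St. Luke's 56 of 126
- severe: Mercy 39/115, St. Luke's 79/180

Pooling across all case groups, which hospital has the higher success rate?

Mild: Mercy 152/251 = 60.6%, St. Luke's 22/31 = 71.0% → St. Luke's
Critical: Mercy 12/47 = 25.5%, St. Luke's 208/554 = 37.5% → St. Luke's
Moderate: Mercy 51/139 = 36.7%, St. Luke's 56/126 = 44.4% → St. Luke's
Severe: Mercy 39/115 = 33.9%, St. Luke's 79/180 = 43.9% → St. Luke's
Overall: Mercy 254/552 = 46.0%, St. Luke's 365/891 = 41.0% → Mercy
(St. Luke's wins every case group but Mercy wins overall — St. Luke's's patients skew toward the low-rate critical group.)

Mercy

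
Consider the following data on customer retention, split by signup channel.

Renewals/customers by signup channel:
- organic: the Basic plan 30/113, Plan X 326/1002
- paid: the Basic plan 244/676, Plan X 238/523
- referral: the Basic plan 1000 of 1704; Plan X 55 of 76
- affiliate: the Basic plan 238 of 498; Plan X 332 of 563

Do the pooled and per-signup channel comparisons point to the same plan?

Organic: the Basic plan 30/113 = 26.5%, Plan X 326/1002 = 32.5% → Plan X
Paid: the Basic plan 244/676 = 36.1%, Plan X 238/523 = 45.5% → Plan X
Referral: the Basic plan 1000/1704 = 58.7%, Plan X 55/76 = 72.4% → Plan X
Affiliate: the Basic plan 238/498 = 47.8%, Plan X 332/563 = 59.0% → Plan X
Overall: the Basic plan 1512/2991 = 50.6%, Plan X 951/2164 = 43.9% → the Basic plan
Plan X wins each signup group but the Basic plan wins overall — the comparison reverses. Plan X's customers skew toward organic, which has a lower base rate.

No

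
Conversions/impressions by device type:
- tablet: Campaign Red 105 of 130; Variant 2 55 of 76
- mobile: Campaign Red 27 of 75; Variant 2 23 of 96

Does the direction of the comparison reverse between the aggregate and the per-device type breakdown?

Tablet: Campaign Red 105/130 = 80.8%, Variant 2 55/76 = 72.4% → Campaign Red
Mobile: Campaign Red 27/75 = 36.0%, Variant 2 23/96 = 24.0% → Campaign Red
Overall: Campaign Red 132/205 = 64.4%, Variant 2 78/172 = 45.3% → Campaign Red
Campaign Red wins overall and in every device group — no reversal.

No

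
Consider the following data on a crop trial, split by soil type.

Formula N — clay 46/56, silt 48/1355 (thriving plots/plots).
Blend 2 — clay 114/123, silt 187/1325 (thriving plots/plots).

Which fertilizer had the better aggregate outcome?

Blend 2

Clay: Formula N 46/56 = 82.1%, Blend 2 114/123 = 92.7% → Blend 2
Silt: Formula N 48/1355 = 3.5%, Blend 2 187/1325 = 14.1% → Blend 2
Overall: Formula N 94/1411 = 6.7%, Blend 2 301/1448 = 20.8% → Blend 2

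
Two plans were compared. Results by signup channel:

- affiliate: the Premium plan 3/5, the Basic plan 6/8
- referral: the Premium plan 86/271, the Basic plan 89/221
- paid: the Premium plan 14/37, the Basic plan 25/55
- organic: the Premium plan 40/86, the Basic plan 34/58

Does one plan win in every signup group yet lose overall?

Affiliate: the Premium plan 3/5 = 60.0%, the Basic plan 6/8 = 75.0% → the Basic plan
Referral: the Premium plan 86/271 = 31.7%, the Basic plan 89/221 = 40.3% → the Basic plan
Paid: the Premium plan 14/37 = 37.8%, the Basic plan 25/55 = 45.5% → the Basic plan
Organic: the Premium plan 40/86 = 46.5%, the Basic plan 34/58 = 58.6% → the Basic plan
Overall: the Premium plan 143/399 = 35.8%, the Basic plan 154/342 = 45.0% → the Basic plan
The Basic plan wins overall and in every signup group — no reversal.

No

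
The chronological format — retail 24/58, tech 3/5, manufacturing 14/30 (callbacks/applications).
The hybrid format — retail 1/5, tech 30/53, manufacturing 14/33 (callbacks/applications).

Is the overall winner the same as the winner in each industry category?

Retail: the chronological format 24/58 = 41.4%, the hybrid format 1/5 = 20.0% → the chronological format
Tech: the chronological format 3/5 = 60.0%, the hybrid format 30/53 = 56.6% → the chronological format
Manufacturing: the chronological format 14/30 = 46.7%, the hybrid format 14/33 = 42.4% → the chronological format
Overall: the chronological format 41/93 = 44.1%, the hybrid format 45/91 = 49.5% → the hybrid format
The chronological format wins each industry group but the hybrid format wins overall — the comparison reverses. The chronological format's applications skew toward retail, which has a lower base rate.

No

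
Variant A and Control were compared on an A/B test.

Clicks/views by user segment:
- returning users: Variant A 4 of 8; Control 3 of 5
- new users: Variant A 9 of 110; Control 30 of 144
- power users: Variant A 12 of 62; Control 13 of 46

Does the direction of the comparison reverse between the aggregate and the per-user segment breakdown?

Returning users: Variant A 4/8 = 50.0%, Control 3/5 = 60.0% → Control
New users: Variant A 9/110 = 8.2%, Control 30/144 = 20.8% → Control
Power users: Variant A 12/62 = 19.4%, Control 13/46 = 28.3% → Control
Overall: Variant A 25/180 = 13.9%, Control 46/195 = 23.6% → Control
Control wins overall and in every user group — no reversal.

No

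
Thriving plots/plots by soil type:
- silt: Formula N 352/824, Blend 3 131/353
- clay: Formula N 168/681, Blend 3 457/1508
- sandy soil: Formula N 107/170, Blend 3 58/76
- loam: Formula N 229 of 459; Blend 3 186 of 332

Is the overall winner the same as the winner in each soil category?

No

Silt: Formula N 352/824 = 42.7%, Blend 3 131/353 = 37.1% → Formula N
Clay: Formula N 168/681 = 24.7%, Blend 3 457/1508 = 30.3% → Blend 3
Sandy soil: Formula N 107/170 = 62.9%, Blend 3 58/76 = 76.3% → Blend 3
Loam: Formula N 229/459 = 49.9%, Blend 3 186/332 = 56.0% → Blend 3
Overall: Formula N 856/2134 = 40.1%, Blend 3 832/2269 = 36.7% → Formula N
Neither sweeps: Formula N wins 1 of 4 groups, Blend 3 wins 3. Formula N wins overall but not every group — no Simpson reversal.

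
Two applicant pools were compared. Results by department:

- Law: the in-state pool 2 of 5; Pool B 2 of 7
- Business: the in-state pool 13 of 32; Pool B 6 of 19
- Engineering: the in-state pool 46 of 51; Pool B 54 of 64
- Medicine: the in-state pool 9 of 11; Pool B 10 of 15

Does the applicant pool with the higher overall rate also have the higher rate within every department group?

Law: the in-state pool 2/5 = 40.0%, Pool B 2/7 = 28.6% → the in-state pool
Business: the in-state pool 13/32 = 40.6%, Pool B 6/19 = 31.6% → the in-state pool
Engineering: the in-state pool 46/51 = 90.2%, Pool B 54/64 = 84.4% → the in-state pool
Medicine: the in-state pool 9/11 = 81.8%, Pool B 10/15 = 66.7% → the in-state pool
Overall: the in-state pool 70/99 = 70.7%, Pool B 72/105 = 68.6% → the in-state pool
The in-state pool wins overall and in every department group — no reversal.

Yes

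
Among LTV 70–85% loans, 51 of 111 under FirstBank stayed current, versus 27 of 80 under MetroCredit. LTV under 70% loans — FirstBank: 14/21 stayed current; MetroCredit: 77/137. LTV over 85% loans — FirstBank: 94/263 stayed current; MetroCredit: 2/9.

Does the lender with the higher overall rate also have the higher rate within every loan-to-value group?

LTV 70–85%: FirstBank 51/111 = 45.9%, MetroCredit 27/80 = 33.8% → FirstBank
LTV under 70%: FirstBank 14/21 = 66.7%, MetroCredit 77/137 = 56.2% → FirstBank
LTV over 85%: FirstBank 94/263 = 35.7%, MetroCredit 2/9 = 22.2% → FirstBank
Overall: FirstBank 159/395 = 40.3%, MetroCredit 106/226 = 46.9% → MetroCredit
FirstBank wins each loan-to-value group but MetroCredit wins overall — the comparison reverses. FirstBank's loans skew toward LTV over 85%, which has a lower base rate.

No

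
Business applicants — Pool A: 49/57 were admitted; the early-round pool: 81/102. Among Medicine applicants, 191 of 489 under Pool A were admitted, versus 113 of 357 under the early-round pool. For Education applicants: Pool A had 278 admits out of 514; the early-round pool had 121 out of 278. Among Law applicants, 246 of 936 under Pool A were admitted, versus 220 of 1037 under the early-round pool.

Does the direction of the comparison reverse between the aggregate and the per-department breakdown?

No

Business: Pool A 49/57 = 86.0%, the early-round pool 81/102 = 79.4% → Pool A
Medicine: Pool A 191/489 = 39.1%, the early-round pool 113/357 = 31.7% → Pool A
Education: Pool A 278/514 = 54.1%, the early-round pool 121/278 = 43.5% → Pool A
Law: Pool A 246/936 = 26.3%, the early-round pool 220/1037 = 21.2% → Pool A
Overall: Pool A 764/1996 = 38.3%, the early-round pool 535/1774 = 30.2% → Pool A
Pool A wins overall and in every department group — no reversal.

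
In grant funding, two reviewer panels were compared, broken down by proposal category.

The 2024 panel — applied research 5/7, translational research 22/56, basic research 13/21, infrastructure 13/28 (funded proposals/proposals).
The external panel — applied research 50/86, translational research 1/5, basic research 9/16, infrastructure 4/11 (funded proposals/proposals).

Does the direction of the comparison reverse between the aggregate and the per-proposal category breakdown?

Yes

Applied research: the 2024 panel 5/7 = 71.4%, the external panel 50/86 = 58.1% → the 2024 panel
Translational research: the 2024 panel 22/56 = 39.3%, the external panel 1/5 = 20.0% → the 2024 panel
Basic research: the 2024 panel 13/21 = 61.9%, the external panel 9/16 = 56.2% → the 2024 panel
Infrastructure: the 2024 panel 13/28 = 46.4%, the external panel 4/11 = 36.4% → the 2024 panel
Overall: the 2024 panel 53/112 = 47.3%, the external panel 64/118 = 54.2% → the external panel
The 2024 panel wins each proposal group but the external panel wins overall — the comparison reverses. The 2024 panel's proposals skew toward translational research, which has a lower base rate.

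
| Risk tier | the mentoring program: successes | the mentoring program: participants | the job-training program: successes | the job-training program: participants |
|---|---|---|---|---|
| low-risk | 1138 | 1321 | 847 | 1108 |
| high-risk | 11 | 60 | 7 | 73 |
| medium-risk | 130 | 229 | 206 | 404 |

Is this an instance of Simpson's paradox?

No

Low-risk: the mentoring program 1138/1321 = 86.1%, the job-training program 847/1108 = 76.4% → the mentoring program
High-risk: the mentoring program 11/60 = 18.3%, the job-training program 7/73 = 9.6% → the mentoring program
Medium-risk: the mentoring program 130/229 = 56.8%, the job-training program 206/404 = 51.0% → the mentoring program
Overall: the mentoring program 1279/1610 = 79.4%, the job-training program 1060/1585 = 66.9% → the mentoring program
The mentoring program wins overall and in every risk group — no reversal.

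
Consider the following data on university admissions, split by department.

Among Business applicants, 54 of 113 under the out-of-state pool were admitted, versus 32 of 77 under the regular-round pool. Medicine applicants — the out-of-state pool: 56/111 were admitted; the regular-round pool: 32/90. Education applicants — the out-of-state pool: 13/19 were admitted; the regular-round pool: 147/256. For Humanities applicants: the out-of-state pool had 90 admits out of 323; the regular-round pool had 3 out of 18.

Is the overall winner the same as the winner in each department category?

Business: the out-of-state pool 54/113 = 47.8%, the regular-round pool 32/77 = 41.6% → the out-of-state pool
Medicine: the out-of-state pool 56/111 = 50.5%, the regular-round pool 32/90 = 35.6% → the out-of-state pool
Education: the out-of-state pool 13/19 = 68.4%, the regular-round pool 147/256 = 57.4% → the out-of-state pool
Humanities: the out-of-state pool 90/323 = 27.9%, the regular-round pool 3/18 = 16.7% → the out-of-state pool
Overall: the out-of-state pool 213/566 = 37.6%, the regular-round pool 214/441 = 48.5% → the regular-round pool
The out-of-state pool wins each department group but the regular-round pool wins overall — the comparison reverses. The out-of-state pool's applicants skew toward Humanities, which has a lower base rate.

No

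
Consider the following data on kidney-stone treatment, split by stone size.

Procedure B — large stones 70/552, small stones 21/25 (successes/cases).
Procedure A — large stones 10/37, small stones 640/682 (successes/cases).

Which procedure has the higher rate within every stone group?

Large stones: Procedure B 70/552 = 12.7%, Procedure A 10/37 = 27.0% → Procedure A
Small stones: Procedure B 21/25 = 84.0%, Procedure A 640/682 = 93.8% → Procedure A
Procedure A has the higher rate in both groups.

Procedure A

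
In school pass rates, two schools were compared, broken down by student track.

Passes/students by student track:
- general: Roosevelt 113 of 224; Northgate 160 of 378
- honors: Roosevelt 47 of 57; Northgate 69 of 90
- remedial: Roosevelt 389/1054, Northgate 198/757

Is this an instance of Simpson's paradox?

General: Roosevelt 113/224 = 50.4%, Northgate 160/378 = 42.3% → Roosevelt
Honors: Roosevelt 47/57 = 82.5%, Northgate 69/90 = 76.7% → Roosevelt
Remedial: Roosevelt 389/1054 = 36.9%, Northgate 198/757 = 26.2% → Roosevelt
Overall: Roosevelt 549/1335 = 41.1%, Northgate 427/1225 = 34.9% → Roosevelt
Roosevelt wins overall and in every student group — no reversal.

No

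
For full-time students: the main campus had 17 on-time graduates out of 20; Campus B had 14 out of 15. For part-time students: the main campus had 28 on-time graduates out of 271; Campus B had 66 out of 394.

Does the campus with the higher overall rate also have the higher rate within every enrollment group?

Yes

Full-time: the main campus 17/20 = 85.0%, Campus B 14/15 = 93.3% → Campus B
Part-time: the main campus 28/271 = 10.3%, Campus B 66/394 = 16.8% → Campus B
Overall: the main campus 45/291 = 15.5%, Campus B 80/409 = 19.6% → Campus B
Campus B wins overall and in every enrollment group — no reversal.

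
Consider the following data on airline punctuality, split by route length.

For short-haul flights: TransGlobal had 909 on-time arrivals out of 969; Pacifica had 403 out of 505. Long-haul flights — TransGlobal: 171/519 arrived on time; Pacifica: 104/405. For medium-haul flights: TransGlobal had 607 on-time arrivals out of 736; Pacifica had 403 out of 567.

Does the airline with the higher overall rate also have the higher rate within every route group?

Yes

Short-haul: TransGlobal 909/969 = 93.8%, Pacifica 403/505 = 79.8% → TransGlobal
Long-haul: TransGlobal 171/519 = 32.9%, Pacifica 104/405 = 25.7% → TransGlobal
Medium-haul: TransGlobal 607/736 = 82.5%, Pacifica 403/567 = 71.1% → TransGlobal
Overall: TransGlobal 1687/2224 = 75.9%, Pacifica 910/1477 = 61.6% → TransGlobal
TransGlobal wins overall and in every route group — no reversal.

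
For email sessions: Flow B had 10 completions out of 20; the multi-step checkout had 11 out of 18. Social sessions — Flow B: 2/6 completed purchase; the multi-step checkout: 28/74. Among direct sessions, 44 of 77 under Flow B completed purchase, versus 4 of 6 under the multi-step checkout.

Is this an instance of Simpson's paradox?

Yes

Email: Flow B 10/20 = 50.0%, the multi-step checkout 11/18 = 61.1% → the multi-step checkout
Social: Flow B 2/6 = 33.3%, the multi-step checkout 28/74 = 37.8% → the multi-step checkout
Direct: Flow B 44/77 = 57.1%, the multi-step checkout 4/6 = 66.7% → the multi-step checkout
Overall: Flow B 56/103 = 54.4%, the multi-step checkout 43/98 = 43.9% → Flow B
The multi-step checkout wins each traffic group but Flow B wins overall — the comparison reverses. The multi-step checkout's sessions skew toward social, which has a lower base rate.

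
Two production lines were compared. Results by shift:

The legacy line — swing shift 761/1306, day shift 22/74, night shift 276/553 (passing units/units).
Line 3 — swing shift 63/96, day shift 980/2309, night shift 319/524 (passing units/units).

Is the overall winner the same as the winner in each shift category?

Swing shift: the legacy line 761/1306 = 58.3%, Line 3 63/96 = 65.6% → Line 3
Day shift: the legacy line 22/74 = 29.7%, Line 3 980/2309 = 42.4% → Line 3
Night shift: the legacy line 276/553 = 49.9%, Line 3 319/524 = 60.9% → Line 3
Overall: the legacy line 1059/1933 = 54.8%, Line 3 1362/2929 = 46.5% → the legacy line
Line 3 wins each shift group but the legacy line wins overall — the comparison reverses. Line 3's units skew toward day shift, which has a lower base rate.

No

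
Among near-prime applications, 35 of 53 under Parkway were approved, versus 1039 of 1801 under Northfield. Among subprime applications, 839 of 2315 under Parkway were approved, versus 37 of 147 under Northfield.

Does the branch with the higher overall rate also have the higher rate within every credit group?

No

Near-prime: Parkway 35/53 = 66.0%, Northfield 1039/1801 = 57.7% → Parkway
Subprime: Parkway 839/2315 = 36.2%, Northfield 37/147 = 25.2% → Parkway
Overall: Parkway 874/2368 = 36.9%, Northfield 1076/1948 = 55.2% → Northfield
Parkway wins each credit group but Northfield wins overall — the comparison reverses. Parkway's applications skew toward subprime, which has a lower base rate.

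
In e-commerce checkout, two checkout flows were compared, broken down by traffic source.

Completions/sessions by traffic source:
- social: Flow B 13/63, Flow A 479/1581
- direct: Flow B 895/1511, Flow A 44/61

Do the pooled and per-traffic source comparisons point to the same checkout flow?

No

Social: Flow B 13/63 = 20.6%, Flow A 479/1581 = 30.3% → Flow A
Direct: Flow B 895/1511 = 59.2%, Flow A 44/61 = 72.1% → Flow A
Overall: Flow B 908/1574 = 57.7%, Flow A 523/1642 = 31.9% → Flow B
Flow A wins each traffic group but Flow B wins overall — the comparison reverses. Flow A's sessions skew toward social, which has a lower base rate.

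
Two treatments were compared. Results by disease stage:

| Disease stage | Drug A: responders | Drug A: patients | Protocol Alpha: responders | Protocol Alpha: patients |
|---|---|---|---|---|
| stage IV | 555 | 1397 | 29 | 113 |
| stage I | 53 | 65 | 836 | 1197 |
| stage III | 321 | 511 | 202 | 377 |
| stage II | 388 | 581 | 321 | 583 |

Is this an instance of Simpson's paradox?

Stage IV: Drug A 555/1397 = 39.7%, Protocol Alpha 29/113 = 25.7% → Drug A
Stage I: Drug A 53/65 = 81.5%, Protocol Alpha 836/1197 = 69.8% → Drug A
Stage III: Drug A 321/511 = 62.8%, Protocol Alpha 202/377 = 53.6% → Drug A
Stage II: Drug A 388/581 = 66.8%, Protocol Alpha 321/583 = 55.1% → Drug A
Overall: Drug A 1317/2554 = 51.6%, Protocol Alpha 1388/2270 = 61.1% → Protocol Alpha
Drug A wins each disease group but Protocol Alpha wins overall — the comparison reverses. Drug A's patients skew toward stage IV, which has a lower base rate.

Yes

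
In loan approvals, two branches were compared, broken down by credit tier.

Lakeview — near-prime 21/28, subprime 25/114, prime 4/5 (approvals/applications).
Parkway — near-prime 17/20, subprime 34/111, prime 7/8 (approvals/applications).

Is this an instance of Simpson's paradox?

Near-prime: Lakeview 21/28 = 75.0%, Parkway 17/20 = 85.0% → Parkway
Subprime: Lakeview 25/114 = 21.9%, Parkway 34/111 = 30.6% → Parkway
Prime: Lakeview 4/5 = 80.0%, Parkway 7/8 = 87.5% → Parkway
Overall: Lakeview 50/147 = 34.0%, Parkway 58/139 = 41.7% → Parkway
Parkway wins overall and in every credit group — no reversal.

No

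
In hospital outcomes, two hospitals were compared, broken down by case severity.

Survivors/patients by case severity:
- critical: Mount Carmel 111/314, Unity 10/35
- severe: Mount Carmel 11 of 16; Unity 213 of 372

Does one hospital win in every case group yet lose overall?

Critical: Mount Carmel 111/314 = 35.4%, Unity 10/35 = 28.6% → Mount Carmel
Severe: Mount Carmel 11/16 = 68.8%, Unity 213/372 = 57.3% → Mount Carmel
Overall: Mount Carmel 122/330 = 37.0%, Unity 223/407 = 54.8% → Unity
Mount Carmel wins each case group but Unity wins overall — the comparison reverses. Mount Carmel's patients skew toward critical, which has a lower base rate.

Yes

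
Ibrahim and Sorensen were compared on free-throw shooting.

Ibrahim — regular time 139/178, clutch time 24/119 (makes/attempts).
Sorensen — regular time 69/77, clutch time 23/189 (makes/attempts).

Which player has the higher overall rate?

Ibrahim

Regular time: Ibrahim 139/178 = 78.1%, Sorensen 69/77 = 89.6% → Sorensen
Clutch time: Ibrahim 24/119 = 20.2%, Sorensen 23/189 = 12.2% → Ibrahim
Overall: Ibrahim 163/297 = 54.9%, Sorensen 92/266 = 34.6% → Ibrahim
(Neither sweeps every game group, but Ibrahim has the higher pooled rate.)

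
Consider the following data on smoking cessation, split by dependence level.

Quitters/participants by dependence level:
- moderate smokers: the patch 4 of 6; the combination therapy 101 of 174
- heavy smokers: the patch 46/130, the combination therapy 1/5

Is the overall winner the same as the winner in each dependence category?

Moderate smokers: the patch 4/6 = 66.7%, the combination therapy 101/174 = 58.0% → the patch
Heavy smokers: the patch 46/130 = 35.4%, the combination therapy 1/5 = 20.0% → the patch
Overall: the patch 50/136 = 36.8%, the combination therapy 102/179 = 57.0% → the combination therapy
The patch wins each dependence group but the combination therapy wins overall — the comparison reverses. The patch's participants skew toward heavy smokers, which has a lower base rate.

No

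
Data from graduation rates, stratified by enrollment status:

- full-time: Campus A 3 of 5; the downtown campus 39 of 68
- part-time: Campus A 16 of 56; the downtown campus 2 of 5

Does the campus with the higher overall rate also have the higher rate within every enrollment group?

Full-time: Campus A 3/5 = 60.0%, the downtown campus 39/68 = 57.4% → Campus A
Part-time: Campus A 16/56 = 28.6%, the downtown campus 2/5 = 40.0% → the downtown campus
Overall: Campus A 19/61 = 31.1%, the downtown campus 41/73 = 56.2% → the downtown campus
Neither sweeps: Campus A wins 1 of 2 groups, the downtown campus wins 1. The downtown campus wins overall but not every group — no Simpson reversal.

No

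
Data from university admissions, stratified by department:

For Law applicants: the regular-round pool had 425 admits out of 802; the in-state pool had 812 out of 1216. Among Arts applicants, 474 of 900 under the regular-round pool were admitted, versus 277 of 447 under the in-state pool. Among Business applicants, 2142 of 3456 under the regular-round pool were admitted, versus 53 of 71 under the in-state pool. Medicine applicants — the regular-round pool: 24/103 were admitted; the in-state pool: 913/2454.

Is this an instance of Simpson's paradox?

Yes

Law: the regular-round pool 425/802 = 53.0%, the in-state pool 812/1216 = 66.8% → the in-state pool
Arts: the regular-round pool 474/900 = 52.7%, the in-state pool 277/447 = 62.0% → the in-state pool
Business: the regular-round pool 2142/3456 = 62.0%, the in-state pool 53/71 = 74.6% → the in-state pool
Medicine: the regular-round pool 24/103 = 23.3%, the in-state pool 913/2454 = 37.2% → the in-state pool
Overall: the regular-round pool 3065/5261 = 58.3%, the in-state pool 2055/4188 = 49.1% → the regular-round pool
The in-state pool wins each department group but the regular-round pool wins overall — the comparison reverses. The in-state pool's applicants skew toward Medicine, which has a lower base rate.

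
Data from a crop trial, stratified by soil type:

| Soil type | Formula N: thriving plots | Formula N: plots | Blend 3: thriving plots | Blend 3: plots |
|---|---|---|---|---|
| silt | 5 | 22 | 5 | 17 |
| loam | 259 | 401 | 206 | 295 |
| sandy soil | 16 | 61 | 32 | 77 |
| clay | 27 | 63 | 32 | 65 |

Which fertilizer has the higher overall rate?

Blend 3

Silt: Formula N 5/22 = 22.7%, Blend 3 5/17 = 29.4% → Blend 3
Loam: Formula N 259/401 = 64.6%, Blend 3 206/295 = 69.8% → Blend 3
Sandy soil: Formula N 16/61 = 26.2%, Blend 3 32/77 = 41.6% → Blend 3
Clay: Formula N 27/63 = 42.9%, Blend 3 32/65 = 49.2% → Blend 3
Overall: Formula N 307/547 = 56.1%, Blend 3 275/454 = 60.6% → Blend 3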